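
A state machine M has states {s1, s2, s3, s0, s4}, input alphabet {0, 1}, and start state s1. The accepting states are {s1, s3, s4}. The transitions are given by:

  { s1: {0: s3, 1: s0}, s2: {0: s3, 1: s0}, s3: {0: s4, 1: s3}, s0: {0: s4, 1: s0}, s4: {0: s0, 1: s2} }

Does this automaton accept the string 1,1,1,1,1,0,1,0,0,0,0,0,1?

s1 → s0 → s0 → s0 → s0 → s0 → s4 → s2 → s3 → s4 → s0 → s4 → s0 → s0
End state s0 is not accepting.

No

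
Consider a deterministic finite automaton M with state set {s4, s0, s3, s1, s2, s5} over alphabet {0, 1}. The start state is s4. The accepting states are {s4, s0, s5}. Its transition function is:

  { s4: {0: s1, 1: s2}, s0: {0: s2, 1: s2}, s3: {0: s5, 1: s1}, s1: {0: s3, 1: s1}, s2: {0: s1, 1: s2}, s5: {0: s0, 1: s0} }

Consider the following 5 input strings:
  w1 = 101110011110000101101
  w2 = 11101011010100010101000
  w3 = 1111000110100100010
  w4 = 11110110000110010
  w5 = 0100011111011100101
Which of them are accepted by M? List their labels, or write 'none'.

w1: s4 → s2 → s1 → s1 → s1 → s1 → s3 → s5 → s0 → s2 → s2 → s2 → s1 → s3 → s5 → s0 → s2 → s1 → s1 → s1 → s3 → s1  → end s1, rejected
w2: s4 → s2 → s2 → s2 → s1 → s1 → s3 → s1 → s1 → s3 → s1 → s3 → s1 → s3 → s5 → s0 → s2 → s1 → s1 → s3 → s1 → s3 → s5 → s0  → end s0, accepted
w3: s4 → s2 → s2 → s2 → s2 → s1 → s3 → s5 → s0 → s2 → s1 → s1 → s3 → s5 → s0 → s2 → s1 → s3 → s1 → s3  → end s3, rejected
w4: s4 → s2 → s2 → s2 → s2 → s1 → s1 → s1 → s3 → s5 → s0 → s2 → s2 → s2 → s1 → s3 → s1 → s3  → end s3, rejected
w5: s4 → s1 → s1 → s3 → s5 → s0 → s2 → s2 → s2 → s2 → s2 → s1 → s1 → s1 → s1 → s3 → s5 → s0 → s2 → s2  → end s2, rejected

w2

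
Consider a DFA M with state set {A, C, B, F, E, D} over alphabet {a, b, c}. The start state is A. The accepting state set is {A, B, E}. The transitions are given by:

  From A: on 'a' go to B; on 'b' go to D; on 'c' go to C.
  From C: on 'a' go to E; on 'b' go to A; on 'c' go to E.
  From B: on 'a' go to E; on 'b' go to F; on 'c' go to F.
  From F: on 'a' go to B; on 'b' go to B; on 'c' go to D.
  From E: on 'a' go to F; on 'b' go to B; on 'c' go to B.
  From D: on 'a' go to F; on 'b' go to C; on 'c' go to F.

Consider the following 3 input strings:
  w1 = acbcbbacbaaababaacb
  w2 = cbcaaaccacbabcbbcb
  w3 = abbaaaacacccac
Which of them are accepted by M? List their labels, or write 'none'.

none

w1: A → B → F → B → F → B → F → B → F → B → E → F → B → F → B → F → B → E → B → F  → end F, rejected
w2: A → C → A → C → E → F → B → F → D → F → D → C → E → B → F → B → F → D → C  → end C, rejected
w3: A → B → F → B → E → F → B → E → B → E → B → F → D → F → D  → end D, rejected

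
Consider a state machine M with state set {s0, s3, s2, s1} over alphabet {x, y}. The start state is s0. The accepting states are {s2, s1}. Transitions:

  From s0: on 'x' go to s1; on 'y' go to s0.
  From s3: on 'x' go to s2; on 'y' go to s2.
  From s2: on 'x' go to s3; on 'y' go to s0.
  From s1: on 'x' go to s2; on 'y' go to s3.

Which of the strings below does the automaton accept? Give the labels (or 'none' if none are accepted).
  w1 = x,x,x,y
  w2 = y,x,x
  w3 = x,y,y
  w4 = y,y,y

w1, w2, w3

w1:
  start at s0
  read 'x': s0 → s1
  read 'x': s1 → s2
  read 'x': s2 → s3
  read 'y': s3 → s2
  end s2, accepted
w2:
  start at s0
  read 'y': s0 → s0
  read 'x': s0 → s1
  read 'x': s1 → s2
  end s2, accepted
w3:
  start at s0
  read 'x': s0 → s1
  read 'y': s1 → s3
  read 'y': s3 → s2
  end s2, accepted
w4:
  start at s0
  read 'y': s0 → s0
  read 'y': s0 → s0
  read 'y': s0 → s0
  end s0, rejected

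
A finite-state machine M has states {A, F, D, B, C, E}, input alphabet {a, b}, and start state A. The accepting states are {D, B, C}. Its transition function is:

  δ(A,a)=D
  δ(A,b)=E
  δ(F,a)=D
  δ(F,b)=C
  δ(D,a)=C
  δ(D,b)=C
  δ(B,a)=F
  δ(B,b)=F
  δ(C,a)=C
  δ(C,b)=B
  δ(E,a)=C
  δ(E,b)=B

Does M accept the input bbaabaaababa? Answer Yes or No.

Yes

start at A
read 'b': A → E
read 'b': E → B
read 'a': B → F
read 'a': F → D
read 'b': D → C
read 'a': C → C
read 'a': C → C
read 'a': C → C
read 'b': C → B
read 'a': B → F
read 'b': F → C
read 'a': C → C
End state C is accepting.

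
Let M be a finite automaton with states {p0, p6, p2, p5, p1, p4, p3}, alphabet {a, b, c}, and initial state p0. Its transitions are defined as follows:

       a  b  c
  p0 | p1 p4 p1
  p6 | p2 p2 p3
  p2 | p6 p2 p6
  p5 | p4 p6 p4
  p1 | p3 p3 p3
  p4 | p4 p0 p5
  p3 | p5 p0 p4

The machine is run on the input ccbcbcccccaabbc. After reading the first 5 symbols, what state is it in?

p3

Trace: p0 -c-> p1 -c-> p3 -b-> p0 -c-> p1 -b-> p3
After 5 symbols: p3.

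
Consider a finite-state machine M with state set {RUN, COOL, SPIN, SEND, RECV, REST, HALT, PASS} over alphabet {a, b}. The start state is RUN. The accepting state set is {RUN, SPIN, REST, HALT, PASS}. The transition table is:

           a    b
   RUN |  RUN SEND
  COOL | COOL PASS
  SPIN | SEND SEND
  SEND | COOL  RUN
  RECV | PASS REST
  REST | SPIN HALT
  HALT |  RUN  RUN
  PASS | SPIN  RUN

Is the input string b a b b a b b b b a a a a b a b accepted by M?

Yes

start at RUN
read 'b': RUN → SEND
read 'a': SEND → COOL
read 'b': COOL → PASS
read 'b': PASS → RUN
read 'a': RUN → RUN
read 'b': RUN → SEND
read 'b': SEND → RUN
read 'b': RUN → SEND
read 'b': SEND → RUN
read 'a': RUN → RUN
read 'a': RUN → RUN
read 'a': RUN → RUN
read 'a': RUN → RUN
read 'b': RUN → SEND
read 'a': SEND → COOL
read 'b': COOL → PASS
End state PASS is accepting.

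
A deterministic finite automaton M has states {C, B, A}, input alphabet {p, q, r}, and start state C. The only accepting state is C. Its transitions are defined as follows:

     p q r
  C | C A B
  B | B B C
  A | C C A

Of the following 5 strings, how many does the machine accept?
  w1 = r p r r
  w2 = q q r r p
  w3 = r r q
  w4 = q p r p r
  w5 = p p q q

3

w1:
  start at C
  read 'r': C → B
  read 'p': B → B
  read 'r': B → C
  read 'r': C → B
  end B, rejected
w2:
  start at C
  read 'q': C → A
  read 'q': A → C
  read 'r': C → B
  read 'r': B → C
  read 'p': C → C
  end C, accepted
w3:
  start at C
  read 'r': C → B
  read 'r': B → C
  read 'q': C → A
  end A, rejected
w4:
  start at C
  read 'q': C → A
  read 'p': A → C
  read 'r': C → B
  read 'p': B → B
  read 'r': B → C
  end C, accepted
w5:
  start at C
  read 'p': C → C
  read 'p': C → C
  read 'q': C → A
  read 'q': A → C
  end C, accepted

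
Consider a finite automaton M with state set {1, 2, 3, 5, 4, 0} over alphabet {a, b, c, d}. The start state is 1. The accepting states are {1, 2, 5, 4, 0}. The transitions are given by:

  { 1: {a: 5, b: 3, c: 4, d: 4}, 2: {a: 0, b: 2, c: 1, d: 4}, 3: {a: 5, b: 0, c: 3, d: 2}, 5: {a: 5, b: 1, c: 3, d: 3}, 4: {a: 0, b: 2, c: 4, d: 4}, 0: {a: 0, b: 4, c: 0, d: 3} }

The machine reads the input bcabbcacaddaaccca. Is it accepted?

1 → 3 → 3 → 5 → 1 → 3 → 3 → 5 → 3 → 5 → 3 → 2 → 0 → 0 → 0 → 0 → 0 → 0
End state 0 is accepting.

Yes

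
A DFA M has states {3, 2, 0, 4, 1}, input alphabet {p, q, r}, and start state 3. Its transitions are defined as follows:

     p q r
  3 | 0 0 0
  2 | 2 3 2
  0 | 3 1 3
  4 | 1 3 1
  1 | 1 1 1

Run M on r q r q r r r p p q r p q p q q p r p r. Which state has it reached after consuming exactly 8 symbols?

Trace: 3 -r-> 0 -q-> 1 -r-> 1 -q-> 1 -r-> 1 -r-> 1 -r-> 1 -p-> 1
After 8 symbols: 1.

1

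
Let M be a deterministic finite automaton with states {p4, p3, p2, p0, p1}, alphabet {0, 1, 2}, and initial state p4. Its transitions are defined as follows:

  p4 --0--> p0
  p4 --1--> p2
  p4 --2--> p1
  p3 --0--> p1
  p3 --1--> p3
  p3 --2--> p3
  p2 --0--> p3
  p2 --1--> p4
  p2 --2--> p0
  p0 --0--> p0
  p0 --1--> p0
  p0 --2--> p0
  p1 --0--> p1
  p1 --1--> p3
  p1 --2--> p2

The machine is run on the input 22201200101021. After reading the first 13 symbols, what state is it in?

Trace: p4 -2-> p1 -2-> p2 -2-> p0 -0-> p0 -1-> p0 -2-> p0 -0-> p0 -0-> p0 -1-> p0 -0-> p0 -1-> p0 -0-> p0 -2-> p0
After 13 symbols: p0.

p0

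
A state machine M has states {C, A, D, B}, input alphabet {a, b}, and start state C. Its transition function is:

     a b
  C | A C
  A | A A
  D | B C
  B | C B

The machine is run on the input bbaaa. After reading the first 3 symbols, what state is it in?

start at C
read 'b': C → C
read 'b': C → C
read 'a': C → A
After 3 symbols: A.

A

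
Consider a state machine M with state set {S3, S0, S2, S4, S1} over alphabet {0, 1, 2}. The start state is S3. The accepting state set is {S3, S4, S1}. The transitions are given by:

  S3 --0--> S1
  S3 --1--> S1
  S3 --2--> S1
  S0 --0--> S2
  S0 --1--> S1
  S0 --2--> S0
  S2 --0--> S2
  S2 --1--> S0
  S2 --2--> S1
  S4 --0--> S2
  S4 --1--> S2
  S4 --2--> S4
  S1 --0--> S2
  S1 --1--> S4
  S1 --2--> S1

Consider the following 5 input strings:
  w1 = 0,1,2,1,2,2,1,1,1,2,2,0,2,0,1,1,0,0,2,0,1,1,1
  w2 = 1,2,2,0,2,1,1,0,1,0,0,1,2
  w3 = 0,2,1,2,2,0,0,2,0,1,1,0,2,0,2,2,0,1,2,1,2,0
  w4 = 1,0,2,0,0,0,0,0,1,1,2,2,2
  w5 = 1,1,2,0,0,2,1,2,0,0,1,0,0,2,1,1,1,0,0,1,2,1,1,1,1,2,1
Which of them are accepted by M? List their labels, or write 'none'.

w1: S3 → S1 → S4 → S4 → S2 → S1 → S1 → S4 → S2 → S0 → S0 → S0 → S2 → S1 → S2 → S0 → S1 → S2 → S2 → S1 → S2 → S0 → S1 → S4  → end S4, accepted
w2: S3 → S1 → S1 → S1 → S2 → S1 → S4 → S2 → S2 → S0 → S2 → S2 → S0 → S0  → end S0, rejected
w3: S3 → S1 → S1 → S4 → S4 → S4 → S2 → S2 → S1 → S2 → S0 → S1 → S2 → S1 → S2 → S1 → S1 → S2 → S0 → S0 → S1 → S1 → S2  → end S2, rejected
w4: S3 → S1 → S2 → S1 → S2 → S2 → S2 → S2 → S2 → S0 → S1 → S1 → S1 → S1  → end S1, accepted
w5: S3 → S1 → S4 → S4 → S2 → S2 → S1 → S4 → S4 → S2 → S2 → S0 → S2 → S2 → S1 → S4 → S2 → S0 → S2 → S2 → S0 → S0 → S1 → S4 → S2 → S0 → S0 → S1  → end S1, accepted

w1, w4, w5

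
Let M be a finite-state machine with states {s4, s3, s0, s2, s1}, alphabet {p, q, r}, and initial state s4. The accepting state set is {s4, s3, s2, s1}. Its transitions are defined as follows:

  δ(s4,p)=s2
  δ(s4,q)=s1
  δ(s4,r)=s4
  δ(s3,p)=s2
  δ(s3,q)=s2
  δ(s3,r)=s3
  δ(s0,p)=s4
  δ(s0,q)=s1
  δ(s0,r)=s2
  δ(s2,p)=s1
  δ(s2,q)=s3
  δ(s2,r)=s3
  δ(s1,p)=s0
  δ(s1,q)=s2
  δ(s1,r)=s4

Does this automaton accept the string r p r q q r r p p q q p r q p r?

Trace: s4 -r-> s4 -p-> s2 -r-> s3 -q-> s2 -q-> s3 -r-> s3 -r-> s3 -p-> s2 -p-> s1 -q-> s2 -q-> s3 -p-> s2 -r-> s3 -q-> s2 -p-> s1 -r-> s4
End state s4 is accepting.

Yes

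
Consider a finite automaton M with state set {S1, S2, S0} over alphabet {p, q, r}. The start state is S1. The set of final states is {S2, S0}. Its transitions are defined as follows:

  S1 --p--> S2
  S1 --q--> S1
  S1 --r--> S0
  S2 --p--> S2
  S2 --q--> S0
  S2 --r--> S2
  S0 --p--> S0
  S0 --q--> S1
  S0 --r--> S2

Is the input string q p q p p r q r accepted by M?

Trace: S1 -q-> S1 -p-> S2 -q-> S0 -p-> S0 -p-> S0 -r-> S2 -q-> S0 -r-> S2
End state S2 is accepting.

Yes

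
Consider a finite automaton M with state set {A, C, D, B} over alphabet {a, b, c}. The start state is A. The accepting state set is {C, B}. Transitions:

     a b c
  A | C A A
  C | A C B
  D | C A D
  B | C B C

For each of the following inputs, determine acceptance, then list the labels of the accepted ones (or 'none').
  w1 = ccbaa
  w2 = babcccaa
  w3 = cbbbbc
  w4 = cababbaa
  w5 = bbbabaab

w5

w1: Trace: A -c-> A -c-> A -b-> A -a-> C -a-> A  → end A, rejected
w2: Trace: A -b-> A -a-> C -b-> C -c-> B -c-> C -c-> B -a-> C -a-> A  → end A, rejected
w3: Trace: A -c-> A -b-> A -b-> A -b-> A -b-> A -c-> A  → end A, rejected
w4: Trace: A -c-> A -a-> C -b-> C -a-> A -b-> A -b-> A -a-> C -a-> A  → end A, rejected
w5: Trace: A -b-> A -b-> A -b-> A -a-> C -b-> C -a-> A -a-> C -b-> C  → end C, accepted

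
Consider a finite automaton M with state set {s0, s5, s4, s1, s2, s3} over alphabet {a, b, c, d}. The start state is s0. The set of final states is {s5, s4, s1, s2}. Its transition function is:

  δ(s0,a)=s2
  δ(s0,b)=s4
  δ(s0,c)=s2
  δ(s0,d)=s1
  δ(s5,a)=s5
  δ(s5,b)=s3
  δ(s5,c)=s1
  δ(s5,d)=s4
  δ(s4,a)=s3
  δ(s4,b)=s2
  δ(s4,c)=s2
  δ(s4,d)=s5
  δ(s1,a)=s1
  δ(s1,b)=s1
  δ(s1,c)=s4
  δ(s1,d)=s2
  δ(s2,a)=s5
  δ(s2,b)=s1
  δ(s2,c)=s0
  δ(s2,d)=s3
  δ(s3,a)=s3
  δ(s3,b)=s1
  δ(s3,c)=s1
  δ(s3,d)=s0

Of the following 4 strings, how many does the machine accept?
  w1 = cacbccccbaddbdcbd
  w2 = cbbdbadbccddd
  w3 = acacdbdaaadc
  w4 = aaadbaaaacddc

4

w1:
  start at s0
  read 'c': s0 → s2
  read 'a': s2 → s5
  read 'c': s5 → s1
  read 'b': s1 → s1
  read 'c': s1 → s4
  read 'c': s4 → s2
  read 'c': s2 → s0
  read 'c': s0 → s2
  read 'b': s2 → s1
  read 'a': s1 → s1
  read 'd': s1 → s2
  read 'd': s2 → s3
  read 'b': s3 → s1
  read 'd': s1 → s2
  read 'c': s2 → s0
  read 'b': s0 → s4
  read 'd': s4 → s5
  end s5, accepted
w2:
  start at s0
  read 'c': s0 → s2
  read 'b': s2 → s1
  read 'b': s1 → s1
  read 'd': s1 → s2
  read 'b': s2 → s1
  read 'a': s1 → s1
  read 'd': s1 → s2
  read 'b': s2 → s1
  read 'c': s1 → s4
  read 'c': s4 → s2
  read 'd': s2 → s3
  read 'd': s3 → s0
  read 'd': s0 → s1
  end s1, accepted
w3:
  start at s0
  read 'a': s0 → s2
  read 'c': s2 → s0
  read 'a': s0 → s2
  read 'c': s2 → s0
  read 'd': s0 → s1
  read 'b': s1 → s1
  read 'd': s1 → s2
  read 'a': s2 → s5
  read 'a': s5 → s5
  read 'a': s5 → s5
  read 'd': s5 → s4
  read 'c': s4 → s2
  end s2, accepted
w4:
  start at s0
  read 'a': s0 → s2
  read 'a': s2 → s5
  read 'a': s5 → s5
  read 'd': s5 → s4
  read 'b': s4 → s2
  read 'a': s2 → s5
  read 'a': s5 → s5
  read 'a': s5 → s5
  read 'a': s5 → s5
  read 'c': s5 → s1
  read 'd': s1 → s2
  read 'd': s2 → s3
  read 'c': s3 → s1
  end s1, accepted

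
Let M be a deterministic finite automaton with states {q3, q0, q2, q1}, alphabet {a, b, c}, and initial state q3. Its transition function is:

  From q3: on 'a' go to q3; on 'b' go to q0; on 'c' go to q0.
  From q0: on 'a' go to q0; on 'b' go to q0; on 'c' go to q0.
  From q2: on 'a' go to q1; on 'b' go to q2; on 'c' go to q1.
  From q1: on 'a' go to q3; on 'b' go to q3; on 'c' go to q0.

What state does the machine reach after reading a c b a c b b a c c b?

Trace: q3 -a-> q3 -c-> q0 -b-> q0 -a-> q0 -c-> q0 -b-> q0 -b-> q0 -a-> q0 -c-> q0 -c-> q0 -b-> q0

q0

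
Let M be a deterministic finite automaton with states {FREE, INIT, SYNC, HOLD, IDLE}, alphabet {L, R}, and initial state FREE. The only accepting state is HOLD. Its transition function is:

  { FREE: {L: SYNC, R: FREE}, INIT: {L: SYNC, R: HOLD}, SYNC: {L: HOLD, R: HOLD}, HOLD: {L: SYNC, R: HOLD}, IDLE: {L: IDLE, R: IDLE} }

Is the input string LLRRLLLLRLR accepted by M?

Yes

start at FREE
read 'L': FREE → SYNC
read 'L': SYNC → HOLD
read 'R': HOLD → HOLD
read 'R': HOLD → HOLD
read 'L': HOLD → SYNC
read 'L': SYNC → HOLD
read 'L': HOLD → SYNC
read 'L': SYNC → HOLD
read 'R': HOLD → HOLD
read 'L': HOLD → SYNC
read 'R': SYNC → HOLD
End state HOLD is accepting.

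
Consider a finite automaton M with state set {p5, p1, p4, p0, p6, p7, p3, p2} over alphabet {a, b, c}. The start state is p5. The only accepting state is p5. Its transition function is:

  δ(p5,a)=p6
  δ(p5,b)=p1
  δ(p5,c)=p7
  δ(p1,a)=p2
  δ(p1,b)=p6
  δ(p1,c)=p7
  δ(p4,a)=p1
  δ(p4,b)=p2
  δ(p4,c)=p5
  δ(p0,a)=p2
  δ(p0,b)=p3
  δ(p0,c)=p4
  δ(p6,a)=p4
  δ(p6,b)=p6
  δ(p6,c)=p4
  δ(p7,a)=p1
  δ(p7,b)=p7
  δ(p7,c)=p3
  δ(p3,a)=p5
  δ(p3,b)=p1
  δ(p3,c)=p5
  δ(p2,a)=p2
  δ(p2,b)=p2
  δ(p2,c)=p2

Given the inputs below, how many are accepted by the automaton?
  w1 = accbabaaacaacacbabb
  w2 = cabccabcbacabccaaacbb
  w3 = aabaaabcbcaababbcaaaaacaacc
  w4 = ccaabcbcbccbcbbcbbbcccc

w1: p5 → p6 → p4 → p5 → p1 → p2 → p2 → p2 → p2 → p2 → p2 → p2 → p2 → p2 → p2 → p2 → p2 → p2 → p2 → p2  → end p2, rejected
w2: p5 → p7 → p1 → p6 → p4 → p5 → p6 → p6 → p4 → p2 → p2 → p2 → p2 → p2 → p2 → p2 → p2 → p2 → p2 → p2 → p2 → p2  → end p2, rejected
w3: p5 → p6 → p4 → p2 → p2 → p2 → p2 → p2 → p2 → p2 → p2 → p2 → p2 → p2 → p2 → p2 → p2 → p2 → p2 → p2 → p2 → p2 → p2 → p2 → p2 → p2 → p2 → p2  → end p2, rejected
w4: p5 → p7 → p3 → p5 → p6 → p6 → p4 → p2 → p2 → p2 → p2 → p2 → p2 → p2 → p2 → p2 → p2 → p2 → p2 → p2 → p2 → p2 → p2 → p2  → end p2, rejected

0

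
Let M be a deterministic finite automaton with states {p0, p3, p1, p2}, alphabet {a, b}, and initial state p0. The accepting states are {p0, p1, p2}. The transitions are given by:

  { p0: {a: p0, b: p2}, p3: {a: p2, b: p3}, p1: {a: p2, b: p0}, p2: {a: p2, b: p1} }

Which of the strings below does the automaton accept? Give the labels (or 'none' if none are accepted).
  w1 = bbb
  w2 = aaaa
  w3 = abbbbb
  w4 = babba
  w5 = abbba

w1: Trace: p0 -b-> p2 -b-> p1 -b-> p0  → end p0, accepted
w2: Trace: p0 -a-> p0 -a-> p0 -a-> p0 -a-> p0  → end p0, accepted
w3: Trace: p0 -a-> p0 -b-> p2 -b-> p1 -b-> p0 -b-> p2 -b-> p1  → end p1, accepted
w4: Trace: p0 -b-> p2 -a-> p2 -b-> p1 -b-> p0 -a-> p0  → end p0, accepted
w5: Trace: p0 -a-> p0 -b-> p2 -b-> p1 -b-> p0 -a-> p0  → end p0, accepted

w1, w2, w3, w4, w5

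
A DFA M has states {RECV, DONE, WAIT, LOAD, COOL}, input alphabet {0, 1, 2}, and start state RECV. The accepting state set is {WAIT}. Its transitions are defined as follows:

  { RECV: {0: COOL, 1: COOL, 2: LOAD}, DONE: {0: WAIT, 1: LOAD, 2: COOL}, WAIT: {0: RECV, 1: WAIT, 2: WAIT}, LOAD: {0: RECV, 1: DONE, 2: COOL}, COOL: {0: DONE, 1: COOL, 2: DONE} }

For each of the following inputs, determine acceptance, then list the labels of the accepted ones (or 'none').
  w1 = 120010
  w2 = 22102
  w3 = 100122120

w1:
  start at RECV
  read '1': RECV → COOL
  read '2': COOL → DONE
  read '0': DONE → WAIT
  read '0': WAIT → RECV
  read '1': RECV → COOL
  read '0': COOL → DONE
  end DONE, rejected
w2:
  start at RECV
  read '2': RECV → LOAD
  read '2': LOAD → COOL
  read '1': COOL → COOL
  read '0': COOL → DONE
  read '2': DONE → COOL
  end COOL, rejected
w3:
  start at RECV
  read '1': RECV → COOL
  read '0': COOL → DONE
  read '0': DONE → WAIT
  read '1': WAIT → WAIT
  read '2': WAIT → WAIT
  read '2': WAIT → WAIT
  read '1': WAIT → WAIT
  read '2': WAIT → WAIT
  read '0': WAIT → RECV
  end RECV, rejected

none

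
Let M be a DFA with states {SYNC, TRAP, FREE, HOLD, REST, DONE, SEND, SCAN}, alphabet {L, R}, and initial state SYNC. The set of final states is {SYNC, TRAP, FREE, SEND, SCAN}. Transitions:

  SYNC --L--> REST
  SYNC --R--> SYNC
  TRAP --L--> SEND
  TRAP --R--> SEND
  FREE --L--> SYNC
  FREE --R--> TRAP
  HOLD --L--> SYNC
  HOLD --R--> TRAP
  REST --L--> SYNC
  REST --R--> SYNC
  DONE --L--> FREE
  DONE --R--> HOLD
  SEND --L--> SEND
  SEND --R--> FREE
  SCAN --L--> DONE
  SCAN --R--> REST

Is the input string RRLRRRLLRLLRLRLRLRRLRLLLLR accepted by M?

Yes

start at SYNC
read 'R': SYNC → SYNC
read 'R': SYNC → SYNC
read 'L': SYNC → REST
read 'R': REST → SYNC
read 'R': SYNC → SYNC
read 'R': SYNC → SYNC
read 'L': SYNC → REST
read 'L': REST → SYNC
read 'R': SYNC → SYNC
read 'L': SYNC → REST
read 'L': REST → SYNC
read 'R': SYNC → SYNC
read 'L': SYNC → REST
read 'R': REST → SYNC
read 'L': SYNC → REST
read 'R': REST → SYNC
read 'L': SYNC → REST
read 'R': REST → SYNC
read 'R': SYNC → SYNC
read 'L': SYNC → REST
read 'R': REST → SYNC
read 'L': SYNC → REST
read 'L': REST → SYNC
read 'L': SYNC → REST
read 'L': REST → SYNC
read 'R': SYNC → SYNC
End state SYNC is accepting.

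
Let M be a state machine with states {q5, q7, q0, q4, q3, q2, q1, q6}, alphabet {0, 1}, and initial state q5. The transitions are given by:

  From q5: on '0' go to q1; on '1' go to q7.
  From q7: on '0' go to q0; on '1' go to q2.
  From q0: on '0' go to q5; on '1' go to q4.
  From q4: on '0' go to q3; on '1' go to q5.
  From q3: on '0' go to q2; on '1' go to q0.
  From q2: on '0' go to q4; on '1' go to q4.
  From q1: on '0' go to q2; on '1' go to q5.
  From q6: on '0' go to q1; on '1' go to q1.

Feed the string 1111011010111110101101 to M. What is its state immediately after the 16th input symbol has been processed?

q4

start at q5
read '1': q5 → q7
read '1': q7 → q2
read '1': q2 → q4
read '1': q4 → q5
read '0': q5 → q1
read '1': q1 → q5
read '1': q5 → q7
read '0': q7 → q0
read '1': q0 → q4
read '0': q4 → q3
read '1': q3 → q0
read '1': q0 → q4
read '1': q4 → q5
read '1': q5 → q7
read '1': q7 → q2
read '0': q2 → q4
After 16 symbols: q4.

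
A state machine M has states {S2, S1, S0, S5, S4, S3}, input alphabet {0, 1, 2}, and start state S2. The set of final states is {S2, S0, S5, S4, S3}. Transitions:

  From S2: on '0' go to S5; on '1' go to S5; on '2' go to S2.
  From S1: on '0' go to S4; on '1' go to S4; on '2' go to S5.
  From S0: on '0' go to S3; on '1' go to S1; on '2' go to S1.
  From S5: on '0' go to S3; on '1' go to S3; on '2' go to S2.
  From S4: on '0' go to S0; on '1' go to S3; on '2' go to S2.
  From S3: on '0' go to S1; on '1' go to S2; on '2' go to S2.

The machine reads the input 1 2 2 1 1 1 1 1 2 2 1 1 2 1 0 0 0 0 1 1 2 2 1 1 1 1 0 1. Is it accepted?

Yes

start at S2
read '1': S2 → S5
read '2': S5 → S2
read '2': S2 → S2
read '1': S2 → S5
read '1': S5 → S3
read '1': S3 → S2
read '1': S2 → S5
read '1': S5 → S3
read '2': S3 → S2
read '2': S2 → S2
read '1': S2 → S5
read '1': S5 → S3
read '2': S3 → S2
read '1': S2 → S5
read '0': S5 → S3
read '0': S3 → S1
read '0': S1 → S4
read '0': S4 → S0
read '1': S0 → S1
read '1': S1 → S4
read '2': S4 → S2
read '2': S2 → S2
read '1': S2 → S5
read '1': S5 → S3
read '1': S3 → S2
read '1': S2 → S5
read '0': S5 → S3
read '1': S3 → S2
End state S2 is accepting.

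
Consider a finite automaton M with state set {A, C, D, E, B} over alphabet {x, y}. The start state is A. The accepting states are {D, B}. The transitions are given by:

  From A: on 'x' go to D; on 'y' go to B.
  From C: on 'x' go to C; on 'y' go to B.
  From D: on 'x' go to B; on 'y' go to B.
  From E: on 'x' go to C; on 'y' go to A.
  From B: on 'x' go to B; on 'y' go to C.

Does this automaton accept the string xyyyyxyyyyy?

Yes

Trace: A -x-> D -y-> B -y-> C -y-> B -y-> C -x-> C -y-> B -y-> C -y-> B -y-> C -y-> B
End state B is accepting.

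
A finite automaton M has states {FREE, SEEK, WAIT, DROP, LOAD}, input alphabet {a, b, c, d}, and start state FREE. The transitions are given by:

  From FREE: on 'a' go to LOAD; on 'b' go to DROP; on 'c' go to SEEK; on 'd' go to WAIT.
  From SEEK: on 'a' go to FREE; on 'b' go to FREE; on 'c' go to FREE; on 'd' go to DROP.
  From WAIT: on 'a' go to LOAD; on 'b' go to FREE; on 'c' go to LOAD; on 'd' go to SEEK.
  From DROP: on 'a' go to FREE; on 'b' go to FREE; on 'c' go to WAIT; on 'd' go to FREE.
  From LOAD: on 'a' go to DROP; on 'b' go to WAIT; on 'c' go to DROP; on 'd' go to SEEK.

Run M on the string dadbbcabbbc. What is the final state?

WAIT

Trace: FREE -d-> WAIT -a-> LOAD -d-> SEEK -b-> FREE -b-> DROP -c-> WAIT -a-> LOAD -b-> WAIT -b-> FREE -b-> DROP -c-> WAIT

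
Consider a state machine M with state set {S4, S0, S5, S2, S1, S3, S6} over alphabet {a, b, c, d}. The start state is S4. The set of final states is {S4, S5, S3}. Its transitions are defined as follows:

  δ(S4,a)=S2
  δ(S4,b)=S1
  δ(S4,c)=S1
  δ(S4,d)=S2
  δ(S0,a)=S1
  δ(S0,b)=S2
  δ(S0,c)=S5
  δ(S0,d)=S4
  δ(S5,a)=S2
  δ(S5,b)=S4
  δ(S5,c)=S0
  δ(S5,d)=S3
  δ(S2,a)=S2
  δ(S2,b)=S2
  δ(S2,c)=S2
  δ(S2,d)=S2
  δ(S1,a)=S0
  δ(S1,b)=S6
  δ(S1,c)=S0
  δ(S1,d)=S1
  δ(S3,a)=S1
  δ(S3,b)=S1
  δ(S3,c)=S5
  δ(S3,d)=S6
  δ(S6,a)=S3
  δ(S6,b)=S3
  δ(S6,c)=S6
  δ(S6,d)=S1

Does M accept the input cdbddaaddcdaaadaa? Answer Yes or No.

Trace: S4 -c-> S1 -d-> S1 -b-> S6 -d-> S1 -d-> S1 -a-> S0 -a-> S1 -d-> S1 -d-> S1 -c-> S0 -d-> S4 -a-> S2 -a-> S2 -a-> S2 -d-> S2 -a-> S2 -a-> S2
End state S2 is not accepting.

No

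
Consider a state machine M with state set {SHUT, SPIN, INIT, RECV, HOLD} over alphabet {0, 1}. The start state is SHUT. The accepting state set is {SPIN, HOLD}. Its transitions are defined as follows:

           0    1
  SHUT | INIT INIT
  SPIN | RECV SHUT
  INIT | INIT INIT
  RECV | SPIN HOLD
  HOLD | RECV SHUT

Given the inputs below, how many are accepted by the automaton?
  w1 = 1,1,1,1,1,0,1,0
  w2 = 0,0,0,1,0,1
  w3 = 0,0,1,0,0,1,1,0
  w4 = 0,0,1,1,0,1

w1: Trace: SHUT -1-> INIT -1-> INIT -1-> INIT -1-> INIT -1-> INIT -0-> INIT -1-> INIT -0-> INIT  → end INIT, rejected
w2: Trace: SHUT -0-> INIT -0-> INIT -0-> INIT -1-> INIT -0-> INIT -1-> INIT  → end INIT, rejected
w3: Trace: SHUT -0-> INIT -0-> INIT -1-> INIT -0-> INIT -0-> INIT -1-> INIT -1-> INIT -0-> INIT  → end INIT, rejected
w4: Trace: SHUT -0-> INIT -0-> INIT -1-> INIT -1-> INIT -0-> INIT -1-> INIT  → end INIT, rejected

0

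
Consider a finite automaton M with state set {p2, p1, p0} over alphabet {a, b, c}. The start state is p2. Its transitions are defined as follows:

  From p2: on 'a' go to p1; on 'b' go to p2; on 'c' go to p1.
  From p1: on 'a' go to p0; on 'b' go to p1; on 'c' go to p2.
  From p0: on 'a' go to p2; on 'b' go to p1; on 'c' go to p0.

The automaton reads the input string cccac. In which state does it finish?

p0

p2 → p1 → p2 → p1 → p0 → p0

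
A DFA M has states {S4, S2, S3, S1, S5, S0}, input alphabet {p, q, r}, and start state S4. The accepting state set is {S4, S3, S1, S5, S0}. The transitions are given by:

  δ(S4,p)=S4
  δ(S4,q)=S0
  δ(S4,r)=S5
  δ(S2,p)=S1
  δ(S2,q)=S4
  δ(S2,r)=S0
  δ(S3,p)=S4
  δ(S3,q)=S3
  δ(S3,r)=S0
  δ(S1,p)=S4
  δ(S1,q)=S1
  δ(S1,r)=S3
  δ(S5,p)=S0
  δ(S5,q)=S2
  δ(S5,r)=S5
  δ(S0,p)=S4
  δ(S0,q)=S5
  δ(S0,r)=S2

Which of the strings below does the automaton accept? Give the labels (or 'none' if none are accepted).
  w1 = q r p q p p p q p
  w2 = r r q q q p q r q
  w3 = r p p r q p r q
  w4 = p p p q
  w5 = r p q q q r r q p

w1: Trace: S4 -q-> S0 -r-> S2 -p-> S1 -q-> S1 -p-> S4 -p-> S4 -p-> S4 -q-> S0 -p-> S4  → end S4, accepted
w2: Trace: S4 -r-> S5 -r-> S5 -q-> S2 -q-> S4 -q-> S0 -p-> S4 -q-> S0 -r-> S2 -q-> S4  → end S4, accepted
w3: Trace: S4 -r-> S5 -p-> S0 -p-> S4 -r-> S5 -q-> S2 -p-> S1 -r-> S3 -q-> S3  → end S3, accepted
w4: Trace: S4 -p-> S4 -p-> S4 -p-> S4 -q-> S0  → end S0, accepted
w5: Trace: S4 -r-> S5 -p-> S0 -q-> S5 -q-> S2 -q-> S4 -r-> S5 -r-> S5 -q-> S2 -p-> S1  → end S1, accepted

w1, w2, w3, w4, w5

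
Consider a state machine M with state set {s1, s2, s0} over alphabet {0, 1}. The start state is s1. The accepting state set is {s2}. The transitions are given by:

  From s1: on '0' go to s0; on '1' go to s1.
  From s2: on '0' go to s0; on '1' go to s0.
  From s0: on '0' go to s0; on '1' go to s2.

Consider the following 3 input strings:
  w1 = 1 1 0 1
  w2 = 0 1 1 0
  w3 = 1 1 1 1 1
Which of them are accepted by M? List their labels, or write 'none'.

w1

w1: Trace: s1 -1-> s1 -1-> s1 -0-> s0 -1-> s2  → end s2, accepted
w2: Trace: s1 -0-> s0 -1-> s2 -1-> s0 -0-> s0  → end s0, rejected
w3: Trace: s1 -1-> s1 -1-> s1 -1-> s1 -1-> s1 -1-> s1  → end s1, rejected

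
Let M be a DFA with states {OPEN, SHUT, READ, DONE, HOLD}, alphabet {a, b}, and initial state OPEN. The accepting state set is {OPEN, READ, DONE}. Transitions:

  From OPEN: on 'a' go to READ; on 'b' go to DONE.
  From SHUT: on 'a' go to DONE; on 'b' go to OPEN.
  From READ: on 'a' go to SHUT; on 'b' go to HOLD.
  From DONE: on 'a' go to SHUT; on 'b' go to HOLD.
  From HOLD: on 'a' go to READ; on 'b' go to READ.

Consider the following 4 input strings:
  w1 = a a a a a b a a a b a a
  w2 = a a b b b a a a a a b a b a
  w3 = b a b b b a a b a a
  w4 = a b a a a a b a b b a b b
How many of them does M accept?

w1: Trace: OPEN -a-> READ -a-> SHUT -a-> DONE -a-> SHUT -a-> DONE -b-> HOLD -a-> READ -a-> SHUT -a-> DONE -b-> HOLD -a-> READ -a-> SHUT  → end SHUT, rejected
w2: Trace: OPEN -a-> READ -a-> SHUT -b-> OPEN -b-> DONE -b-> HOLD -a-> READ -a-> SHUT -a-> DONE -a-> SHUT -a-> DONE -b-> HOLD -a-> READ -b-> HOLD -a-> READ  → end READ, accepted
w3: Trace: OPEN -b-> DONE -a-> SHUT -b-> OPEN -b-> DONE -b-> HOLD -a-> READ -a-> SHUT -b-> OPEN -a-> READ -a-> SHUT  → end SHUT, rejected
w4: Trace: OPEN -a-> READ -b-> HOLD -a-> READ -a-> SHUT -a-> DONE -a-> SHUT -b-> OPEN -a-> READ -b-> HOLD -b-> READ -a-> SHUT -b-> OPEN -b-> DONE  → end DONE, accepted

2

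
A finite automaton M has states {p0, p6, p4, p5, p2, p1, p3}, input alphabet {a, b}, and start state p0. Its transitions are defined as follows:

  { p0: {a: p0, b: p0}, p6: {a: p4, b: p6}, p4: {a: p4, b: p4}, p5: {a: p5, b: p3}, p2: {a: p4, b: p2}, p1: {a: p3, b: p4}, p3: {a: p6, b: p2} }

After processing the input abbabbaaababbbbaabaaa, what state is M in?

p0 → p0 → p0 → p0 → p0 → p0 → p0 → p0 → p0 → p0 → p0 → p0 → p0 → p0 → p0 → p0 → p0 → p0 → p0 → p0 → p0 → p0

p0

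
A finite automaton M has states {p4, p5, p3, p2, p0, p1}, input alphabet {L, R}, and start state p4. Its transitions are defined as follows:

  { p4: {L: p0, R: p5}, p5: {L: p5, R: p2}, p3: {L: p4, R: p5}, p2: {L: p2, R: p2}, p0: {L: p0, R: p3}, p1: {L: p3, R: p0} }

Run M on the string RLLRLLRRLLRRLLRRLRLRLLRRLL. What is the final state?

p4 → p5 → p5 → p5 → p2 → p2 → p2 → p2 → p2 → p2 → p2 → p2 → p2 → p2 → p2 → p2 → p2 → p2 → p2 → p2 → p2 → p2 → p2 → p2 → p2 → p2 → p2

p2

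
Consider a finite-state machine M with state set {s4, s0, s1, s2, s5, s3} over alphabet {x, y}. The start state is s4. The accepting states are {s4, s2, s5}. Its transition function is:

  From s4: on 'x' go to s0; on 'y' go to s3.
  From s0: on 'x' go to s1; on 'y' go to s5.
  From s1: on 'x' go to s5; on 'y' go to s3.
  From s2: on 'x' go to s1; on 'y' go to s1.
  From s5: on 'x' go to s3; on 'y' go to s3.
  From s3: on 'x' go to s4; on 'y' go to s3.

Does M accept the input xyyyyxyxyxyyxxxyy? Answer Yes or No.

Trace: s4 -x-> s0 -y-> s5 -y-> s3 -y-> s3 -y-> s3 -x-> s4 -y-> s3 -x-> s4 -y-> s3 -x-> s4 -y-> s3 -y-> s3 -x-> s4 -x-> s0 -x-> s1 -y-> s3 -y-> s3
End state s3 is not accepting.

No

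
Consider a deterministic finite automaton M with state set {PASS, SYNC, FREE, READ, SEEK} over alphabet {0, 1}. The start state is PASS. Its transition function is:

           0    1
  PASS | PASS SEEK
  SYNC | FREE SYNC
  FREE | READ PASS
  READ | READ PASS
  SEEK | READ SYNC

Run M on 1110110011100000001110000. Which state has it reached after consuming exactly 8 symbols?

READ

start at PASS
read '1': PASS → SEEK
read '1': SEEK → SYNC
read '1': SYNC → SYNC
read '0': SYNC → FREE
read '1': FREE → PASS
read '1': PASS → SEEK
read '0': SEEK → READ
read '0': READ → READ
After 8 symbols: READ.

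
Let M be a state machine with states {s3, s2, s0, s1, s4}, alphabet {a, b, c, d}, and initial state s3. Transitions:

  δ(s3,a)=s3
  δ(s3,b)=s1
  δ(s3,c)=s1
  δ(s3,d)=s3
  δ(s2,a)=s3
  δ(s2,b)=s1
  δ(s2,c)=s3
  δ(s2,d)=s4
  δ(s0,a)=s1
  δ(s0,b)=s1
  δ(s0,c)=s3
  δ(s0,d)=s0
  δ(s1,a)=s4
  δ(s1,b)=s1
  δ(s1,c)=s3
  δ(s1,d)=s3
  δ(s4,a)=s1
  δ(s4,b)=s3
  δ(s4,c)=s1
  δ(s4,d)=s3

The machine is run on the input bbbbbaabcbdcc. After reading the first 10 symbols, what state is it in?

s3 → s1 → s1 → s1 → s1 → s1 → s4 → s1 → s1 → s3 → s1
After 10 symbols: s1.

s1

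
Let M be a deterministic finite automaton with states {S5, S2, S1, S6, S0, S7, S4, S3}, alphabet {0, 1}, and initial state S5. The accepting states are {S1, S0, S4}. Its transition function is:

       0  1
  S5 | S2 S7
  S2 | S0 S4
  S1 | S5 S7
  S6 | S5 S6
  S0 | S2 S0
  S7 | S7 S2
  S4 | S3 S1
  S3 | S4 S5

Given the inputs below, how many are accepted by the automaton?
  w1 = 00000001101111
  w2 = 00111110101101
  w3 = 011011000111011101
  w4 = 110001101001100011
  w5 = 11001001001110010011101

2

w1: S5 → S2 → S0 → S2 → S0 → S2 → S0 → S2 → S4 → S1 → S5 → S7 → S2 → S4 → S1  → end S1, accepted
w2: S5 → S2 → S0 → S0 → S0 → S0 → S0 → S0 → S2 → S4 → S3 → S5 → S7 → S7 → S2  → end S2, rejected
w3: S5 → S2 → S4 → S1 → S5 → S7 → S2 → S0 → S2 → S0 → S0 → S0 → S0 → S2 → S4 → S1 → S7 → S7 → S2  → end S2, rejected
w4: S5 → S7 → S2 → S0 → S2 → S0 → S0 → S0 → S2 → S4 → S3 → S4 → S1 → S7 → S7 → S7 → S7 → S2 → S4  → end S4, accepted
w5: S5 → S7 → S2 → S0 → S2 → S4 → S3 → S4 → S1 → S5 → S2 → S4 → S1 → S7 → S7 → S7 → S2 → S0 → S2 → S4 → S1 → S7 → S7 → S2  → end S2, rejected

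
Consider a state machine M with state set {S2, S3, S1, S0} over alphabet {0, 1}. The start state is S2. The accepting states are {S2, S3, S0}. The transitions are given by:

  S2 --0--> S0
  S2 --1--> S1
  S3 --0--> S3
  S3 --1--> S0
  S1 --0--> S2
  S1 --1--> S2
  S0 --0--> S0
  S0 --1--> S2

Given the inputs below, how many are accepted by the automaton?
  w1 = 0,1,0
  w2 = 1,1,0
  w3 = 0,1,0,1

3

w1: Trace: S2 -0-> S0 -1-> S2 -0-> S0  → end S0, accepted
w2: Trace: S2 -1-> S1 -1-> S2 -0-> S0  → end S0, accepted
w3: Trace: S2 -0-> S0 -1-> S2 -0-> S0 -1-> S2  → end S2, accepted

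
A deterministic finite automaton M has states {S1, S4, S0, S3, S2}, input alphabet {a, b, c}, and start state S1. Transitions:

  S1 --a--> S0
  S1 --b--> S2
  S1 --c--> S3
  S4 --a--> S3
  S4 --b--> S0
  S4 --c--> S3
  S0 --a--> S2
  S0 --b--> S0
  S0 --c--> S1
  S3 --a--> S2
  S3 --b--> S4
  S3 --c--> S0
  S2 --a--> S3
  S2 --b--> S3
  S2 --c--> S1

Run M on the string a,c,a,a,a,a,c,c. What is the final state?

S3

start at S1
read 'a': S1 → S0
read 'c': S0 → S1
read 'a': S1 → S0
read 'a': S0 → S2
read 'a': S2 → S3
read 'a': S3 → S2
read 'c': S2 → S1
read 'c': S1 → S3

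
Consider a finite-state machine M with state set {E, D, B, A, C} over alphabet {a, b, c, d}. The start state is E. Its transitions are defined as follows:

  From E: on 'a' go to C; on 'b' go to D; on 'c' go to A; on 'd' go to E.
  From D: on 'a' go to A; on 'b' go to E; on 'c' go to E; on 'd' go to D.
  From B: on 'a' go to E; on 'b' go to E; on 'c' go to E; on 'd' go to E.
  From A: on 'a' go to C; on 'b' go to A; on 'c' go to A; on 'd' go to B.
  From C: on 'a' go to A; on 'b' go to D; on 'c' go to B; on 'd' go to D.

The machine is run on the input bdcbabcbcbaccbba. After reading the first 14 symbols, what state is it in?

Trace: E -b-> D -d-> D -c-> E -b-> D -a-> A -b-> A -c-> A -b-> A -c-> A -b-> A -a-> C -c-> B -c-> E -b-> D
After 14 symbols: D.

D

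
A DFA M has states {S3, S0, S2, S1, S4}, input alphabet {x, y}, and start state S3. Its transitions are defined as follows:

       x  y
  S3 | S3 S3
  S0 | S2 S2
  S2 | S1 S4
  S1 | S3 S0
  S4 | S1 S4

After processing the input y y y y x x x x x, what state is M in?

S3

start at S3
read 'y': S3 → S3
read 'y': S3 → S3
read 'y': S3 → S3
read 'y': S3 → S3
read 'x': S3 → S3
read 'x': S3 → S3
read 'x': S3 → S3
read 'x': S3 → S3
read 'x': S3 → S3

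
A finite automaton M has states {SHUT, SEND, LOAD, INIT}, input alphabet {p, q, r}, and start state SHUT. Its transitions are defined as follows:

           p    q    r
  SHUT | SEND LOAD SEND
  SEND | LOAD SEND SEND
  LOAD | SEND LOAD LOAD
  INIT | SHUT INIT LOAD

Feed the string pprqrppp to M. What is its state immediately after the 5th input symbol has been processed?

LOAD

Trace: SHUT -p-> SEND -p-> LOAD -r-> LOAD -q-> LOAD -r-> LOAD
After 5 symbols: LOAD.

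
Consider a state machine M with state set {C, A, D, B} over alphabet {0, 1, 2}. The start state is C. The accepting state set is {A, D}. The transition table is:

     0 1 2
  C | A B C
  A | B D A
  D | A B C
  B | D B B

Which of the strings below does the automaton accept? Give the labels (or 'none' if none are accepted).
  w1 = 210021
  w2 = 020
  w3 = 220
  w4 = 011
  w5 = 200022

w1:
  start at C
  read '2': C → C
  read '1': C → B
  read '0': B → D
  read '0': D → A
  read '2': A → A
  read '1': A → D
  end D, accepted
w2:
  start at C
  read '0': C → A
  read '2': A → A
  read '0': A → B
  end B, rejected
w3:
  start at C
  read '2': C → C
  read '2': C → C
  read '0': C → A
  end A, accepted
w4:
  start at C
  read '0': C → A
  read '1': A → D
  read '1': D → B
  end B, rejected
w5:
  start at C
  read '2': C → C
  read '0': C → A
  read '0': A → B
  read '0': B → D
  read '2': D → C
  read '2': C → C
  end C, rejected

w1, w3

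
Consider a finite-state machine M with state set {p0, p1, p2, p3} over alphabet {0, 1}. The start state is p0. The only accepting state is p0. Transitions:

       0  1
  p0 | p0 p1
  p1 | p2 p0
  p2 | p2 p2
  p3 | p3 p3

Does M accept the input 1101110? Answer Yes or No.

No

start at p0
read '1': p0 → p1
read '1': p1 → p0
read '0': p0 → p0
read '1': p0 → p1
read '1': p1 → p0
read '1': p0 → p1
read '0': p1 → p2
End state p2 is not accepting.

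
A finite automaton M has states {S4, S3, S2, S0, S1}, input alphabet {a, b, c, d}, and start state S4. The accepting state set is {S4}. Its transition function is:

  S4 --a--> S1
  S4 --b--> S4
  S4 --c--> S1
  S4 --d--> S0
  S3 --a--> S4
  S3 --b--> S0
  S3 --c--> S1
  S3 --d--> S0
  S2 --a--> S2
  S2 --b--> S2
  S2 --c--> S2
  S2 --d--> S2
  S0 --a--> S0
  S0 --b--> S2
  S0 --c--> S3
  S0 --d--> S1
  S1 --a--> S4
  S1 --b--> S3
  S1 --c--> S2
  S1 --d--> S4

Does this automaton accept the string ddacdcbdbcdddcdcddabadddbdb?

No

Trace: S4 -d-> S0 -d-> S1 -a-> S4 -c-> S1 -d-> S4 -c-> S1 -b-> S3 -d-> S0 -b-> S2 -c-> S2 -d-> S2 -d-> S2 -d-> S2 -c-> S2 -d-> S2 -c-> S2 -d-> S2 -d-> S2 -a-> S2 -b-> S2 -a-> S2 -d-> S2 -d-> S2 -d-> S2 -b-> S2 -d-> S2 -b-> S2
End state S2 is not accepting.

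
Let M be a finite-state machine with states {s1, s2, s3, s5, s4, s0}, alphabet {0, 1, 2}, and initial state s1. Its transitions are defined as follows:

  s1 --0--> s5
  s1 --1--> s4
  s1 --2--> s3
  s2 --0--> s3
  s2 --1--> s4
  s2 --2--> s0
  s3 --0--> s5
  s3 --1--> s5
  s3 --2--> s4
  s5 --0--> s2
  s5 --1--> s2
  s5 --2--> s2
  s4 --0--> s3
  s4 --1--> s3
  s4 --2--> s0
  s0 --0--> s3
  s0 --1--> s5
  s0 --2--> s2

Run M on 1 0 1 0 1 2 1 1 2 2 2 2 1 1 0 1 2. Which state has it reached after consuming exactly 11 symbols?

s0

start at s1
read '1': s1 → s4
read '0': s4 → s3
read '1': s3 → s5
read '0': s5 → s2
read '1': s2 → s4
read '2': s4 → s0
read '1': s0 → s5
read '1': s5 → s2
read '2': s2 → s0
read '2': s0 → s2
read '2': s2 → s0
After 11 symbols: s0.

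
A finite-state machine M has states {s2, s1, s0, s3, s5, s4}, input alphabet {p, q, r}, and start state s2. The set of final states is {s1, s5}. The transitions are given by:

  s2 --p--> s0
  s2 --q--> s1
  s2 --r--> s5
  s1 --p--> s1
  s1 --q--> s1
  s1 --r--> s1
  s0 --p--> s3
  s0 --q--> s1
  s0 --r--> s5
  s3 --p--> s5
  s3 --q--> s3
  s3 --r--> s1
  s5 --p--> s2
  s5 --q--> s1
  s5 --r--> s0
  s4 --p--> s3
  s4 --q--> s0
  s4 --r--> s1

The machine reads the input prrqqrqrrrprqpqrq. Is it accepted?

start at s2
read 'p': s2 → s0
read 'r': s0 → s5
read 'r': s5 → s0
read 'q': s0 → s1
read 'q': s1 → s1
read 'r': s1 → s1
read 'q': s1 → s1
read 'r': s1 → s1
read 'r': s1 → s1
read 'r': s1 → s1
read 'p': s1 → s1
read 'r': s1 → s1
read 'q': s1 → s1
read 'p': s1 → s1
read 'q': s1 → s1
read 'r': s1 → s1
read 'q': s1 → s1
End state s1 is accepting.

Yes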